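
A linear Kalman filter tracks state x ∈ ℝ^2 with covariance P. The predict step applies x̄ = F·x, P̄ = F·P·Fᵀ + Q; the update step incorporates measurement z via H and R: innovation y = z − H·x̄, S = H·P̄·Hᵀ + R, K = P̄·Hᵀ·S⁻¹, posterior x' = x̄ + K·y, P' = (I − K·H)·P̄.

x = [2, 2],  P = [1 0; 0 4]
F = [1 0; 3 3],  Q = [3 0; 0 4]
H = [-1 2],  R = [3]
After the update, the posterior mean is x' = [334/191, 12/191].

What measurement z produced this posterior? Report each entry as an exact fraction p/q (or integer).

x̄ = F·x = [2, 12]
P̄ = F·P·Fᵀ + Q = [4 3; 3 49]
S = H·P̄·Hᵀ + R = [191]
K = P̄·Hᵀ·S⁻¹ = [2/191; 95/191]
x' − x̄ = [-48/191, -2280/191] = K·y
y = (KᵀK)⁻¹·Kᵀ·(x' − x̄) = [-24]
z = y + H·x̄ = [-24] + [22] = [-2]

z = [-2]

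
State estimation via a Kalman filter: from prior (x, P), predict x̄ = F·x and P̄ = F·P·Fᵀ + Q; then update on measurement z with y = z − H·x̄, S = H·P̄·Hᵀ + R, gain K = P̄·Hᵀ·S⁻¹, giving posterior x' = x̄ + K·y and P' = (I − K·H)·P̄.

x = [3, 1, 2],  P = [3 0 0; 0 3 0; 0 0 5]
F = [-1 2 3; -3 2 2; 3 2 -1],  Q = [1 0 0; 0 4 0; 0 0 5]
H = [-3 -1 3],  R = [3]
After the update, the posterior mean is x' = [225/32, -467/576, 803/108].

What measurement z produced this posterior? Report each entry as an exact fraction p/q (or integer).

z = [2]

x̄ = F·x = [5, -3, 9]
P̄ = F·P·Fᵀ + Q = [61 51 -12; 51 63 -25; -12 -25 49]
S = H·P̄·Hᵀ + R = [1728]
K = P̄·Hᵀ·S⁻¹ = [-5/32; -97/576; 13/108]
x' − x̄ = [65/32, 1261/576, -169/108] = K·y
y = (KᵀK)⁻¹·Kᵀ·(x' − x̄) = [-13]
z = y + H·x̄ = [-13] + [15] = [2]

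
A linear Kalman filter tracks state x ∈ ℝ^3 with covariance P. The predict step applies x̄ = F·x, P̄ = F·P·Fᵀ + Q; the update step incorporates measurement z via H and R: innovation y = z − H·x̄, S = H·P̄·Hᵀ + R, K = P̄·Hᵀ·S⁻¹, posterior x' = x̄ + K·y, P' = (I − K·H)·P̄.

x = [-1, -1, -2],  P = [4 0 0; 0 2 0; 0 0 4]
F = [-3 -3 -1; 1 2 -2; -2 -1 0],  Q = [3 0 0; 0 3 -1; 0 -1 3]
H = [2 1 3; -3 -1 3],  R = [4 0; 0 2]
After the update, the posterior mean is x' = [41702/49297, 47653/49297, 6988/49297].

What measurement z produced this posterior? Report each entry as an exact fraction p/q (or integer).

x̄ = F·x = [8, 1, 3]
P̄ = F·P·Fᵀ + Q = [61 -16 30; -16 31 -13; 30 -13 21]
S = H·P̄·Hᵀ + R = [686 -218; -218 213]
K = P̄·Hᵀ·S⁻¹ = [12481/49297 -5047/49297; -6658/49297 -11906/49297; 10189/49297 7188/49297]
x' − x̄ = [-352674/49297, -1644/49297, -140903/49297] = K·y
y = (KᵀK)⁻¹·Kᵀ·(x' − x̄) = [-23, 13]
z = y + H·x̄ = [-23, 13] + [26, -16] = [3, -3]

z = [3, -3]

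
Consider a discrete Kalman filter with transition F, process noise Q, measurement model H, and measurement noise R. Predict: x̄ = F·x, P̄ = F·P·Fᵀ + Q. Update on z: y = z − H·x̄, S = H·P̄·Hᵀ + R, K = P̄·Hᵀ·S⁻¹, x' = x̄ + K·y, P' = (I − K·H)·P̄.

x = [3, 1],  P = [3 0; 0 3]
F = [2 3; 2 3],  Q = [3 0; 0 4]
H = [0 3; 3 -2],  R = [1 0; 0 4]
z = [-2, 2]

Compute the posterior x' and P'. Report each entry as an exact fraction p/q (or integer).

x' = [312/1301, -835/1301]
P' = [11568/24719 1866/24719; 1866/24719 2737/24719]

x̄ = F·x = [9, 9]
P̄ = F·P·Fᵀ + Q = [42 39; 39 43]
y = z − H·x̄ = [-29, -7]
S = H·P̄·Hᵀ + R = [388 93; 93 86]
K = P̄·Hᵀ·S⁻¹ = [5598/24719 7743/24719; 8211/24719 31/24719]
x' = x̄ + K·y = [312/1301, -835/1301]
P' = (I − K·H)·P̄ = [11568/24719 1866/24719; 1866/24719 2737/24719]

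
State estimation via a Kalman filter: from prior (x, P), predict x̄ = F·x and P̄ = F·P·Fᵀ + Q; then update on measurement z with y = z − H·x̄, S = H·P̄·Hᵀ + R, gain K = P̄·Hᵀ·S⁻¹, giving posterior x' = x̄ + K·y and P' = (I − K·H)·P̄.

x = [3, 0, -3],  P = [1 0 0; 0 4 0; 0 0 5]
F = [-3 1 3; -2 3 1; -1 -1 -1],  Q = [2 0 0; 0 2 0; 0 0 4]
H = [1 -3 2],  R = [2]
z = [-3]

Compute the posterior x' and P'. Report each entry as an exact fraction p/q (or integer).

x' = [-2470/153, -275/51, -76/51]
P' = [22499/459 1783/153 -1099/153; 1783/153 281/51 109/51; -1099/153 109/51 353/51]

x̄ = F·x = [-18, -9, 0]
P̄ = F·P·Fᵀ + Q = [60 33 -16; 33 47 -15; -16 -15 14]
y = z − H·x̄ = [-12]
S = H·P̄·Hᵀ + R = [459]
K = P̄·Hᵀ·S⁻¹ = [-71/459; -46/153; 19/153]
x' = x̄ + K·y = [-2470/153, -275/51, -76/51]
P' = (I − K·H)·P̄ = [22499/459 1783/153 -1099/153; 1783/153 281/51 109/51; -1099/153 109/51 353/51]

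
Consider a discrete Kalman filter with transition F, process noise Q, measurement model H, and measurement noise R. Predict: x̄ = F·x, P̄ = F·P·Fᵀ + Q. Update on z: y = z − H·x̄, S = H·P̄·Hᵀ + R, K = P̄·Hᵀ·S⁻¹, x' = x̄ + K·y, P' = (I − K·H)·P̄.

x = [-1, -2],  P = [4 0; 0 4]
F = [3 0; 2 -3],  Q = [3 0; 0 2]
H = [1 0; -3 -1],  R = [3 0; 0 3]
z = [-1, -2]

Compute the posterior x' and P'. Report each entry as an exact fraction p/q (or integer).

x̄ = F·x = [-3, 4]
P̄ = F·P·Fᵀ + Q = [39 24; 24 54]
y = z − H·x̄ = [2, -7]
S = H·P̄·Hᵀ + R = [42 -141; -141 552]
K = P̄·Hᵀ·S⁻¹ = [183/367 -47/367; -502/367 -212/367]
x' = x̄ + K·y = [-406/367, 1948/367]
P' = (I − K·H)·P̄ = [549/367 -1506/367; -1506/367 5154/367]

x' = [-406/367, 1948/367]
P' = [549/367 -1506/367; -1506/367 5154/367]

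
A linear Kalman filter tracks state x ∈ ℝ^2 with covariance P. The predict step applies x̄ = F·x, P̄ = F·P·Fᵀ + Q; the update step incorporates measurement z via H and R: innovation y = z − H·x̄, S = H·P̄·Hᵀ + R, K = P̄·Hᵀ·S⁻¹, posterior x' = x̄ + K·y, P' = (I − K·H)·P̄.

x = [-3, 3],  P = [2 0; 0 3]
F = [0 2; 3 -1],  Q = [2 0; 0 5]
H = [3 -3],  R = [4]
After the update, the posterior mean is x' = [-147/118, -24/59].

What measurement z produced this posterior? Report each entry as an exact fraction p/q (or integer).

z = [-3]

x̄ = F·x = [6, -12]
P̄ = F·P·Fᵀ + Q = [14 -6; -6 26]
S = H·P̄·Hᵀ + R = [472]
K = P̄·Hᵀ·S⁻¹ = [15/118; -12/59]
x' − x̄ = [-855/118, 684/59] = K·y
y = (KᵀK)⁻¹·Kᵀ·(x' − x̄) = [-57]
z = y + H·x̄ = [-57] + [54] = [-3]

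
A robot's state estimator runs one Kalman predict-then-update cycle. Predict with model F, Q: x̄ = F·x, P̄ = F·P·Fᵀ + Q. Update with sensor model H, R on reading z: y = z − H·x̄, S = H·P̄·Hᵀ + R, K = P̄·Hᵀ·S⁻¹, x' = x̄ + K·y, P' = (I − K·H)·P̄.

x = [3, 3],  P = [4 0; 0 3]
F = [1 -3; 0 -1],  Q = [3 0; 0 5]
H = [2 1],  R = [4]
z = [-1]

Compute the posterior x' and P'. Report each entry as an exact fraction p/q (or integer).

x̄ = F·x = [-6, -3]
P̄ = F·P·Fᵀ + Q = [34 9; 9 8]
y = z − H·x̄ = [14]
S = H·P̄·Hᵀ + R = [184]
K = P̄·Hᵀ·S⁻¹ = [77/184; 13/92]
x' = x̄ + K·y = [-13/92, -47/46]
P' = (I − K·H)·P̄ = [327/184 -173/92; -173/92 199/46]

x' = [-13/92, -47/46]
P' = [327/184 -173/92; -173/92 199/46]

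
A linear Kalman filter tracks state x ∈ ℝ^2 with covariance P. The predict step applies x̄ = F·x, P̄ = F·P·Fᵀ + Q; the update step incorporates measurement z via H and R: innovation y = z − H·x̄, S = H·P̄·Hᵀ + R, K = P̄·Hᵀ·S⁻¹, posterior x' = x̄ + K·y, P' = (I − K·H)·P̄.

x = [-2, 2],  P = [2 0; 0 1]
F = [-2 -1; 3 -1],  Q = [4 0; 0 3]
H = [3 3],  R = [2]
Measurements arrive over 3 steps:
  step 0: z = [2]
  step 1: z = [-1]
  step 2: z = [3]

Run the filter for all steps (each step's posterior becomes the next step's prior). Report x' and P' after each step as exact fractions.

step 0: x' = [358/119, -292/119], P' = [1511/119 -1507/119; -1507/119 1529/119]
step 1: x' = [-33559/26126, 25243/26126], P' = [1002979/130630 -1010997/130630; -1010997/130630 1047991/130630]
step 2: x' = [55022317/91641329, 35517302/91641329], P' = [675629805/91641329 -680470699/91641329; -680470699/91641329 705618275/91641329]

step 0: x̄ = F·x = [2, -8]
step 0: P̄ = F·P·Fᵀ + Q = [13 -11; -11 22]
step 0: y = z − H·x̄ = [20]
step 0: S = H·P̄·Hᵀ + R = [119]
step 0: K = P̄·Hᵀ·S⁻¹ = [6/119; 33/119]
step 0: x' = x̄ + K·y = [358/119, -292/119]
step 0: P' = (I − K·H)·P̄ = [1511/119 -1507/119; -1507/119 1529/119]
step 1: x̄ = F·x = [-424/119, 1366/119]
step 1: P̄ = F·P·Fᵀ + Q = [2021/119 -6030/119; -6030/119 24527/119]
step 1: y = z − H·x̄ = [-2945/119]
step 1: S = H·P̄·Hᵀ + R = [130630/119]
step 1: K = P̄·Hᵀ·S⁻¹ = [-12027/130630; 55491/130630]
step 1: x' = x̄ + K·y = [-33559/26126, 25243/26126]
step 1: P' = (I − K·H)·P̄ = [1002979/130630 -1010997/130630; -1010997/130630 1047991/130630]
step 2: x̄ = F·x = [41875/26126, -62960/13063]
step 2: P̄ = F·P·Fᵀ + Q = [1538439/130630 -1979443/65315; -1979443/65315 8266337/65315]
step 2: y = z − H·x̄ = [330513/26126]
step 2: S = H·P̄·Hᵀ + R = [91641329/130630]
step 2: K = P̄·Hᵀ·S⁻¹ = [-7261341/91641329; 37721364/91641329]
step 2: x' = x̄ + K·y = [55022317/91641329, 35517302/91641329]
step 2: P' = (I − K·H)·P̄ = [675629805/91641329 -680470699/91641329; -680470699/91641329 705618275/91641329]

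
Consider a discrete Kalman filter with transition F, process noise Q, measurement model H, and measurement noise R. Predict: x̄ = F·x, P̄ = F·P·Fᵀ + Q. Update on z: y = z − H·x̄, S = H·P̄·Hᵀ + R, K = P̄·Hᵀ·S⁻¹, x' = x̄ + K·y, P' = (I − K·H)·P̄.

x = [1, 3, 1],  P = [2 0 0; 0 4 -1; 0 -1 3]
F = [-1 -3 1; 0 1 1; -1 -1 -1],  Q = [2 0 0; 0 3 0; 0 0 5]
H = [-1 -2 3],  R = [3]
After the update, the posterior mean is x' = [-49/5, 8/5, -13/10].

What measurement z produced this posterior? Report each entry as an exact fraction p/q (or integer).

x̄ = F·x = [-9, 4, -5]
P̄ = F·P·Fᵀ + Q = [49 -7 9; -7 8 -5; 9 -5 12]
S = H·P̄·Hᵀ + R = [170]
K = P̄·Hᵀ·S⁻¹ = [-4/85; -12/85; 37/170]
x' − x̄ = [-4/5, -12/5, 37/10] = K·y
y = (KᵀK)⁻¹·Kᵀ·(x' − x̄) = [17]
z = y + H·x̄ = [17] + [-14] = [3]

z = [3]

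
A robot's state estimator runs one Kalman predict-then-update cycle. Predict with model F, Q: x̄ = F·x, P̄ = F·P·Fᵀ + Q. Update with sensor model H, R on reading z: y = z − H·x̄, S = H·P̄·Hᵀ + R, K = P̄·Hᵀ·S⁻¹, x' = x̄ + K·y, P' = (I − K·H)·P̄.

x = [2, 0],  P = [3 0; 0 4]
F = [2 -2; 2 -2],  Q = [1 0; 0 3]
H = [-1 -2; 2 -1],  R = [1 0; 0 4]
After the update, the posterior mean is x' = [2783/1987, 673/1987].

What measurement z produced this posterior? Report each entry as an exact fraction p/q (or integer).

x̄ = F·x = [4, 4]
P̄ = F·P·Fᵀ + Q = [29 28; 28 31]
S = H·P̄·Hᵀ + R = [266 -80; -80 39]
K = P̄·Hᵀ·S⁻¹ = [-915/3974 590/1987; -755/1987 -275/1987]
x' − x̄ = [-5165/1987, -7275/1987] = K·y
y = (KᵀK)⁻¹·Kᵀ·(x' − x̄) = [10, -1]
z = y + H·x̄ = [10, -1] + [-12, 4] = [-2, 3]

z = [-2, 3]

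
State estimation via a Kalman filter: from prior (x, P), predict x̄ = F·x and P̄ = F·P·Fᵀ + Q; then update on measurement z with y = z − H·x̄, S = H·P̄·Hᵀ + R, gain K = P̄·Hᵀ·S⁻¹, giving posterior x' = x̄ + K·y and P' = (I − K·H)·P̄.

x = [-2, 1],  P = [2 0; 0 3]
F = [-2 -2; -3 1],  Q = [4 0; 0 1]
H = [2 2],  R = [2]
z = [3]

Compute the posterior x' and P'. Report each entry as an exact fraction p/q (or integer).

x' = [-24/13, 133/39]
P' = [112/13 -326/39; -326/39 1006/117]

x̄ = F·x = [2, 7]
P̄ = F·P·Fᵀ + Q = [24 6; 6 22]
y = z − H·x̄ = [-15]
S = H·P̄·Hᵀ + R = [234]
K = P̄·Hᵀ·S⁻¹ = [10/39; 28/117]
x' = x̄ + K·y = [-24/13, 133/39]
P' = (I − K·H)·P̄ = [112/13 -326/39; -326/39 1006/117]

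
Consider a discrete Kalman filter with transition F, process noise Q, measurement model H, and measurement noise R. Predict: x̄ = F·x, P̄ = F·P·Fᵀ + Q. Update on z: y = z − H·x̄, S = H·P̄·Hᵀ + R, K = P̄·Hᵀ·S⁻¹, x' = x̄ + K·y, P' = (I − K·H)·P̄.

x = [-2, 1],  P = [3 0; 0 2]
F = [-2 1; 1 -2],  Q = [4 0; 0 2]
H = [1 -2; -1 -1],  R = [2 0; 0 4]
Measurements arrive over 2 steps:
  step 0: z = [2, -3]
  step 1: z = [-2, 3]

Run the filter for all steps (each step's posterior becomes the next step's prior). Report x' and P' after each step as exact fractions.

step 0: x̄ = F·x = [5, -4]
step 0: P̄ = F·P·Fᵀ + Q = [18 -10; -10 13]
step 0: y = z − H·x̄ = [-11, -2]
step 0: S = H·P̄·Hᵀ + R = [112 -2; -2 15]
step 0: K = P̄·Hᵀ·S⁻¹ = [277/838 -205/419; -273/838 -102/419]
step 0: x' = x̄ + K·y = [1963/838, 59/838]
step 0: P' = (I − K·H)·P̄ = [639/419 181/419; 181/419 227/419]
step 1: x̄ = F·x = [-3867/838, 1845/838]
step 1: P̄ = F·P·Fᵀ + Q = [3735/419 -827/419; -827/419 1661/419]
step 1: y = z − H·x̄ = [5881/838, 246/419]
step 1: S = H·P̄·Hᵀ + R = [14525/419 -1240/419; -1240/419 5418/419]
step 1: K = P̄·Hᵀ·S⁻¹ = [30539/92075 -8486/18415; -28059/92075 -4119/18415]
step 1: x' = x̄ + K·y = [-235477/92075, -6288/92075]
step 1: P' = (I − K·H)·P̄ = [133506/92075 36214/92075; 36214/92075 46166/92075]

step 0: x' = [1963/838, 59/838], P' = [639/419 181/419; 181/419 227/419]
step 1: x' = [-235477/92075, -6288/92075], P' = [133506/92075 36214/92075; 36214/92075 46166/92075]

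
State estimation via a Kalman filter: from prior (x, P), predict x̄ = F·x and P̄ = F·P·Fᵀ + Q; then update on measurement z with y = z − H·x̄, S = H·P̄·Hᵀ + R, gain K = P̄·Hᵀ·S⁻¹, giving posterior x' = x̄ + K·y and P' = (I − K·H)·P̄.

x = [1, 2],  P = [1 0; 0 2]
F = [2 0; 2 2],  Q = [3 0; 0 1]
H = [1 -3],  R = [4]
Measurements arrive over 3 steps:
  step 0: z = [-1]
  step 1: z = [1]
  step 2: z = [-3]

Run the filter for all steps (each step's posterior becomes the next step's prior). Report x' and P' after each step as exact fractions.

step 0: x̄ = F·x = [2, 6]
step 0: P̄ = F·P·Fᵀ + Q = [7 4; 4 13]
step 0: y = z − H·x̄ = [15]
step 0: S = H·P̄·Hᵀ + R = [104]
step 0: K = P̄·Hᵀ·S⁻¹ = [-5/104; -35/104]
step 0: x' = x̄ + K·y = [133/104, 99/104]
step 0: P' = (I − K·H)·P̄ = [703/104 241/104; 241/104 127/104]
step 1: x̄ = F·x = [133/52, 58/13]
step 1: P̄ = F·P·Fᵀ + Q = [781/26 472/13; 472/13 669/13]
step 1: y = z − H·x̄ = [615/52]
step 1: S = H·P̄·Hᵀ + R = [7263/26]
step 1: K = P̄·Hᵀ·S⁻¹ = [-2051/7263; -3070/7263]
step 1: x' = x̄ + K·y = [-3787/4842, -2603/4842]
step 1: P' = (I − K·H)·P̄ = [56377/7263 21527/7263; 21527/7263 11269/7263]
step 2: x̄ = F·x = [-3787/2421, -710/269]
step 2: P̄ = F·P·Fᵀ + Q = [247297/7263 34624/807; 34624/807 16669/269]
step 2: y = z − H·x̄ = [-22646/2421]
step 2: S = H·P̄·Hᵀ + R = [2457220/7263]
step 2: K = P̄·Hᵀ·S⁻¹ = [-687551/2457220; -1038573/2457220]
step 2: x' = x̄ + K·y = [1293843/1228610, 1614599/1228610]
step 2: P' = (I − K·H)·P̄ = [18578653/2457220 7109619/2457220; 7109619/2457220 3754637/2457220]

step 0: x' = [133/104, 99/104], P' = [703/104 241/104; 241/104 127/104]
step 1: x' = [-3787/4842, -2603/4842], P' = [56377/7263 21527/7263; 21527/7263 11269/7263]
step 2: x' = [1293843/1228610, 1614599/1228610], P' = [18578653/2457220 7109619/2457220; 7109619/2457220 3754637/2457220]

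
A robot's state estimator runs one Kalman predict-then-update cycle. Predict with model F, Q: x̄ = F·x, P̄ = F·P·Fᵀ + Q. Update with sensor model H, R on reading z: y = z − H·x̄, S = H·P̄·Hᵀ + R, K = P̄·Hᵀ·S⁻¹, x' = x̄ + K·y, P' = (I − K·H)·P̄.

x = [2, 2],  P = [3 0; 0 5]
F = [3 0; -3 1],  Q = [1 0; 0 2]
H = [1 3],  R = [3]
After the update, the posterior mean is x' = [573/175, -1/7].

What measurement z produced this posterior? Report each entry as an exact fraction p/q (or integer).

z = [3]

x̄ = F·x = [6, -4]
P̄ = F·P·Fᵀ + Q = [28 -27; -27 34]
S = H·P̄·Hᵀ + R = [175]
K = P̄·Hᵀ·S⁻¹ = [-53/175; 3/7]
x' − x̄ = [-477/175, 27/7] = K·y
y = (KᵀK)⁻¹·Kᵀ·(x' − x̄) = [9]
z = y + H·x̄ = [9] + [-6] = [3]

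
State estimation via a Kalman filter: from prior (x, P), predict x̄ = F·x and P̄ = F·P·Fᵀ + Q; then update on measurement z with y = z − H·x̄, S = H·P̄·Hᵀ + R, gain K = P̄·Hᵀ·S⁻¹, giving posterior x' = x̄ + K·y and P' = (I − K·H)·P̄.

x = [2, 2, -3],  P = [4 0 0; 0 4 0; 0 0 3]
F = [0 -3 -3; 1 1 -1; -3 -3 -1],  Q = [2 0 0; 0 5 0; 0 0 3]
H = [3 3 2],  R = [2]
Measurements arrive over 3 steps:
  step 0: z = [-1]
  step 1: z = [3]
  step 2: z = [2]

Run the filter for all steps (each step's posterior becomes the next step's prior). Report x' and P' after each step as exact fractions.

step 0: x' = [243/1277, 8978/1277, -14457/1277], P' = [6829/1277 -3003/1277 -5463/1277; -3003/1277 20423/1277 -26133/1277; -5463/1277 -26133/1277 47622/1277]
step 1: x' = [-2999769/1489409, 7235774/1489409, -4074843/1489409], P' = [13973551/1489409 -17359881/1489409 5393718/1489409; -17359881/1489409 30798961/1489409 -19869768/1489409; 5393718/1489409 -19869768/1489409 43107057/2978818]
step 2: x' = [-1627680225/713453627, 5204577677/713453627, -9327546099/1426907254], P' = [21957536933/1426907254 -29812656579/1426907254 12148089345/1426907254; -29812656579/1426907254 49354599585/1426907254 -29159525307/1426907254; 12148089345/1426907254 -29159525307/1426907254 12725459772/713453627]

step 0: x̄ = F·x = [3, 7, -9]
step 0: P̄ = F·P·Fᵀ + Q = [65 -3 45; -3 16 -21; 45 -21 78]
step 0: y = z − H·x̄ = [-13]
step 0: S = H·P̄·Hᵀ + R = [1277]
step 0: K = P̄·Hᵀ·S⁻¹ = [276/1277; -3/1277; 228/1277]
step 0: x' = x̄ + K·y = [243/1277, 8978/1277, -14457/1277]
step 0: P' = (I − K·H)·P̄ = [6829/1277 -3003/1277 -5463/1277; -3003/1277 20423/1277 -26133/1277; -5463/1277 -26133/1277 47622/1277]
step 1: x̄ = F·x = [16437/1277, 23678/1277, -13206/1277]
step 1: P̄ = F·P·Fᵀ + Q = [144565/1277 106995/1277 -63117/1277; 106995/1277 138445/1277 -79308/1277; -63117/1277 -79308/1277 53091/1277]
step 1: y = z − H·x̄ = [-90102/1277]
step 1: S = H·P̄·Hᵀ + R = [2978818/1277]
step 1: K = P̄·Hᵀ·S⁻¹ = [314223/1489409; 288852/1489409; -321093/2978818]
step 1: x' = x̄ + K·y = [-2999769/1489409, 7235774/1489409, -4074843/1489409]
step 1: P' = (I − K·H)·P̄ = [13973551/1489409 -17359881/1489409 5393718/1489409; -17359881/1489409 30798961/1489409 -19869768/1489409; 5393718/1489409 -19869768/1489409 43107057/2978818]
step 2: x̄ = F·x = [-9482793/1489409, 8310848/1489409, -8633172/1489409]
step 2: P̄ = F·P·Fᵀ + Q = [232990799/2978818 16324383/2978818 -8562897/2978818; 16324383/2978818 136010847/2978818 -75113643/2978818; -8562897/2978818 -75113643/2978818 59280411/2978818]
step 2: y = z − H·x̄ = [23760997/1489409]
step 2: S = H·P̄·Hᵀ + R = [1426907254/1489409]
step 2: K = P̄·Hᵀ·S⁻¹ = [182704938/713453627; 76694601/713453627; -66234399/1426907254]
step 2: x' = x̄ + K·y = [-1627680225/713453627, 5204577677/713453627, -9327546099/1426907254]
step 2: P' = (I − K·H)·P̄ = [21957536933/1426907254 -29812656579/1426907254 12148089345/1426907254; -29812656579/1426907254 49354599585/1426907254 -29159525307/1426907254; 12148089345/1426907254 -29159525307/1426907254 12725459772/713453627]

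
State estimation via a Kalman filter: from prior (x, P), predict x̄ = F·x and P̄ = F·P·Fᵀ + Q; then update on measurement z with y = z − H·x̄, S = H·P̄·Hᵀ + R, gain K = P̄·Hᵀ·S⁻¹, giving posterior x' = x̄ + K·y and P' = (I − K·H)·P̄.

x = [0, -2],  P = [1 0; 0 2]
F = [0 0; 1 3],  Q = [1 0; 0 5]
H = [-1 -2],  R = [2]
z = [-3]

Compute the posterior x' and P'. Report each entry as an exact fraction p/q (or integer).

x̄ = F·x = [0, -6]
P̄ = F·P·Fᵀ + Q = [1 0; 0 24]
y = z − H·x̄ = [-15]
S = H·P̄·Hᵀ + R = [99]
K = P̄·Hᵀ·S⁻¹ = [-1/99; -16/33]
x' = x̄ + K·y = [5/33, 14/11]
P' = (I − K·H)·P̄ = [98/99 -16/33; -16/33 8/11]

x' = [5/33, 14/11]
P' = [98/99 -16/33; -16/33 8/11]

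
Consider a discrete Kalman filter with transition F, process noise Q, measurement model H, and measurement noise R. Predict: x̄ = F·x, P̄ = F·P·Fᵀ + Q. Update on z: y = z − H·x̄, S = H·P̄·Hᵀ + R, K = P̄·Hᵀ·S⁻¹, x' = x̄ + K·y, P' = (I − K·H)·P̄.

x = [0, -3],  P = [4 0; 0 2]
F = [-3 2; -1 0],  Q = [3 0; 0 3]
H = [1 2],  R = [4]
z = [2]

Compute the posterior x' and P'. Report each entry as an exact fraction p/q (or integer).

x' = [-194/127, 208/127]
P' = [928/127 -322/127; -322/127 213/127]

x̄ = F·x = [-6, 0]
P̄ = F·P·Fᵀ + Q = [47 12; 12 7]
y = z − H·x̄ = [8]
S = H·P̄·Hᵀ + R = [127]
K = P̄·Hᵀ·S⁻¹ = [71/127; 26/127]
x' = x̄ + K·y = [-194/127, 208/127]
P' = (I − K·H)·P̄ = [928/127 -322/127; -322/127 213/127]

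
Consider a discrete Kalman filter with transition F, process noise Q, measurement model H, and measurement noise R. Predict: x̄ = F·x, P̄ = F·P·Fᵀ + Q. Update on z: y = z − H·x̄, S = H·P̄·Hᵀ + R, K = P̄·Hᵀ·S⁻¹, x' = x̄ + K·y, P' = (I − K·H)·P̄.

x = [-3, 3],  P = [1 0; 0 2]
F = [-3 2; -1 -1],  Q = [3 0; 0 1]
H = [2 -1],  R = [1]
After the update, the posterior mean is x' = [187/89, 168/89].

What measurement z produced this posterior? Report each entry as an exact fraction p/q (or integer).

x̄ = F·x = [15, 0]
P̄ = F·P·Fᵀ + Q = [20 -1; -1 4]
S = H·P̄·Hᵀ + R = [89]
K = P̄·Hᵀ·S⁻¹ = [41/89; -6/89]
x' − x̄ = [-1148/89, 168/89] = K·y
y = (KᵀK)⁻¹·Kᵀ·(x' − x̄) = [-28]
z = y + H·x̄ = [-28] + [30] = [2]

z = [2]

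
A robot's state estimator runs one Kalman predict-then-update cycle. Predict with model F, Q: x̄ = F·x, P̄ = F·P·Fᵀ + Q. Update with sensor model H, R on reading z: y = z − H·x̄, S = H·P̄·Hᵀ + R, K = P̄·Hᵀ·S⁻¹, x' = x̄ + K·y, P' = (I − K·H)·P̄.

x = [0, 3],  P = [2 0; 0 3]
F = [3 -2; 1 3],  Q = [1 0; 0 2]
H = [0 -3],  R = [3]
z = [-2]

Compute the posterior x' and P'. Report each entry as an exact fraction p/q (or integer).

x̄ = F·x = [-6, 9]
P̄ = F·P·Fᵀ + Q = [31 -12; -12 31]
y = z − H·x̄ = [25]
S = H·P̄·Hᵀ + R = [282]
K = P̄·Hᵀ·S⁻¹ = [6/47; -31/94]
x' = x̄ + K·y = [-132/47, 71/94]
P' = (I − K·H)·P̄ = [1241/47 -6/47; -6/47 31/94]

x' = [-132/47, 71/94]
P' = [1241/47 -6/47; -6/47 31/94]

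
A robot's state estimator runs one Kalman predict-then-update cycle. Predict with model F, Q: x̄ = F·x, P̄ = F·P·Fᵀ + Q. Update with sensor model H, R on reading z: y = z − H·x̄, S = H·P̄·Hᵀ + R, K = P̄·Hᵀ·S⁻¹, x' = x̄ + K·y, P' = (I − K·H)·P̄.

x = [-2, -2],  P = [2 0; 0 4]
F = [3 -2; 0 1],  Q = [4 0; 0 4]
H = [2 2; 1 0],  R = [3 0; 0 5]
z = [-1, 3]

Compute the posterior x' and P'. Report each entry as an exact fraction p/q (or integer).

x' = [1364/563, -1646/563]
P' = [1790/563 -1640/563; -1640/563 1880/563]

x̄ = F·x = [-2, -2]
P̄ = F·P·Fᵀ + Q = [38 -8; -8 8]
y = z − H·x̄ = [7, 5]
S = H·P̄·Hᵀ + R = [123 60; 60 43]
K = P̄·Hᵀ·S⁻¹ = [100/563 358/563; 160/563 -328/563]
x' = x̄ + K·y = [1364/563, -1646/563]
P' = (I − K·H)·P̄ = [1790/563 -1640/563; -1640/563 1880/563]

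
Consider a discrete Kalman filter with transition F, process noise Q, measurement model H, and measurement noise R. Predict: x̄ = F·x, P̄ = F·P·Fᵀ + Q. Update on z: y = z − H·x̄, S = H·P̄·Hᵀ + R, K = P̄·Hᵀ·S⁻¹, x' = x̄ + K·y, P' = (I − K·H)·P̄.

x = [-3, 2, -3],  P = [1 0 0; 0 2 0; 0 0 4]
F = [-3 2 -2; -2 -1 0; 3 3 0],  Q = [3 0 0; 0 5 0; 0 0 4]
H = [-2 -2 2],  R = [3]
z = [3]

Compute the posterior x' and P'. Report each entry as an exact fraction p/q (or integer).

x' = [3807/403, -1138/403, 3191/403]
P' = [9608/403 -2694/403 6809/403; -2694/403 1933/403 -836/403; 6809/403 -836/403 6093/403]

x̄ = F·x = [19, 4, -3]
P̄ = F·P·Fᵀ + Q = [36 2 3; 2 11 -12; 3 -12 31]
y = z − H·x̄ = [55]
S = H·P̄·Hᵀ + R = [403]
K = P̄·Hᵀ·S⁻¹ = [-70/403; -50/403; 80/403]
x' = x̄ + K·y = [3807/403, -1138/403, 3191/403]
P' = (I − K·H)·P̄ = [9608/403 -2694/403 6809/403; -2694/403 1933/403 -836/403; 6809/403 -836/403 6093/403]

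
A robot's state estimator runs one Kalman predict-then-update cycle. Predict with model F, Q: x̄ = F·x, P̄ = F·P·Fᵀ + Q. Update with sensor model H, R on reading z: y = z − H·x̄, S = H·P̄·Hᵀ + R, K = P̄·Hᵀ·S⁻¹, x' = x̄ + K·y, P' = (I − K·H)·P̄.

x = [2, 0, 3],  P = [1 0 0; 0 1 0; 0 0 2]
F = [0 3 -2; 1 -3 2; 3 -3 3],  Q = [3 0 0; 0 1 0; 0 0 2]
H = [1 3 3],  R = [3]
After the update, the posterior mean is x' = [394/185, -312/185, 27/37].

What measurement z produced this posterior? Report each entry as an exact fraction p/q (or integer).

z = [-1]

x̄ = F·x = [-6, 8, 15]
P̄ = F·P·Fᵀ + Q = [20 -17 -21; -17 19 24; -21 24 38]
S = H·P̄·Hᵀ + R = [740]
K = P̄·Hᵀ·S⁻¹ = [-47/370; 28/185; 33/148]
x' − x̄ = [1504/185, -1792/185, -528/37] = K·y
y = (KᵀK)⁻¹·Kᵀ·(x' − x̄) = [-64]
z = y + H·x̄ = [-64] + [63] = [-1]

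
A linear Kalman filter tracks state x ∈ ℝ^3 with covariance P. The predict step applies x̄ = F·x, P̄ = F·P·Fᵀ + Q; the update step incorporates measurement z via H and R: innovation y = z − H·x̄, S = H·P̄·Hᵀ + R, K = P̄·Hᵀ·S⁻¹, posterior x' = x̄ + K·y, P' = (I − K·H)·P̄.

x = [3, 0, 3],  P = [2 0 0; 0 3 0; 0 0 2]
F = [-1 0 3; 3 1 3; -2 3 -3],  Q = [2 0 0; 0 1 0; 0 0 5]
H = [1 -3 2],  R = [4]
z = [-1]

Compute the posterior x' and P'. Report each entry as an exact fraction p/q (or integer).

x̄ = F·x = [6, 18, -15]
P̄ = F·P·Fᵀ + Q = [22 12 -14; 12 40 -21; -14 -21 58]
y = z − H·x̄ = [77]
S = H·P̄·Hᵀ + R = [742]
K = P̄·Hᵀ·S⁻¹ = [-3/53; -75/371; 165/742]
x' = x̄ + K·y = [87/53, 129/53, 225/106]
P' = (I − K·H)·P̄ = [1040/53 186/53 -247/53; 186/53 3590/371 4584/371; -247/53 4584/371 15811/742]

x' = [87/53, 129/53, 225/106]
P' = [1040/53 186/53 -247/53; 186/53 3590/371 4584/371; -247/53 4584/371 15811/742]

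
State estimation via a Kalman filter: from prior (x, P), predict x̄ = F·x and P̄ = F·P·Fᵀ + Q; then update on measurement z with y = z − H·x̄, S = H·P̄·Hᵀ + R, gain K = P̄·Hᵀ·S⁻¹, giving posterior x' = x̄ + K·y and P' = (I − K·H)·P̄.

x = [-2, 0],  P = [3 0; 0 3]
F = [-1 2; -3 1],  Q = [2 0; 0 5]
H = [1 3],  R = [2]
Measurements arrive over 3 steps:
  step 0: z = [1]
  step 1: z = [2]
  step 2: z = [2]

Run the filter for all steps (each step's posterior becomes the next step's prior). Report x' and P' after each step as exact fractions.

step 0: x' = [-165/212, 33/53], P' = [841/106 -135/53; -135/53 55/53]
step 1: x' = [94357/119044, 48539/119044], P' = [164969/59522 -49499/59522; -49499/59522 27873/59522]
step 2: x' = [3783265/3580029, 124036/410823], P' = [9798133/3580029 -48413/58689; -48413/58689 191857/410823]

step 0: x̄ = F·x = [2, 6]
step 0: P̄ = F·P·Fᵀ + Q = [17 15; 15 35]
step 0: y = z − H·x̄ = [-19]
step 0: S = H·P̄·Hᵀ + R = [424]
step 0: K = P̄·Hᵀ·S⁻¹ = [31/212; 15/53]
step 0: x' = x̄ + K·y = [-165/212, 33/53]
step 0: P' = (I − K·H)·P̄ = [841/106 -135/53; -135/53 55/53]
step 1: x̄ = F·x = [429/212, 627/212]
step 1: P̄ = F·P·Fᵀ + Q = [2573/106 4633/106; 4633/106 9829/106]
step 1: y = z − H·x̄ = [-943/106]
step 1: S = H·P̄·Hᵀ + R = [59522/53]
step 1: K = P̄·Hᵀ·S⁻¹ = [4118/29761; 8530/29761]
step 1: x' = x̄ + K·y = [94357/119044, 48539/119044]
step 1: P' = (I − K·H)·P̄ = [164969/59522 -49499/59522; -49499/59522 27873/59522]
step 2: x̄ = F·x = [2721/119044, -58633/29761]
step 2: P̄ = F·P·Fᵀ + Q = [593501/59522 448573/29761; 448573/29761 1053599/29761]
step 2: y = z − H·x̄ = [938963/119044]
step 2: S = H·P̄·Hᵀ + R = [25060203/59522]
step 2: K = P̄·Hᵀ·S⁻¹ = [469277/3580029; 118340/410823]
step 2: x' = x̄ + K·y = [3783265/3580029, 124036/410823]
step 2: P' = (I − K·H)·P̄ = [9798133/3580029 -48413/58689; -48413/58689 191857/410823]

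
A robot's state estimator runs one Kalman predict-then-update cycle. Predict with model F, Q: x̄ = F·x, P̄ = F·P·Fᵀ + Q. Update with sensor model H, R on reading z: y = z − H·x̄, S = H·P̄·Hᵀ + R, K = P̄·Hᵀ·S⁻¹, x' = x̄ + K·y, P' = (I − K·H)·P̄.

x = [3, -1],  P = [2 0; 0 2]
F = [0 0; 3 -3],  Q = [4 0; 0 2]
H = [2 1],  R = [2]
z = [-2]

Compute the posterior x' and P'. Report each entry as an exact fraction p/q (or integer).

x̄ = F·x = [0, 12]
P̄ = F·P·Fᵀ + Q = [4 0; 0 38]
y = z − H·x̄ = [-14]
S = H·P̄·Hᵀ + R = [56]
K = P̄·Hᵀ·S⁻¹ = [1/7; 19/28]
x' = x̄ + K·y = [-2, 5/2]
P' = (I − K·H)·P̄ = [20/7 -38/7; -38/7 171/14]

x' = [-2, 5/2]
P' = [20/7 -38/7; -38/7 171/14]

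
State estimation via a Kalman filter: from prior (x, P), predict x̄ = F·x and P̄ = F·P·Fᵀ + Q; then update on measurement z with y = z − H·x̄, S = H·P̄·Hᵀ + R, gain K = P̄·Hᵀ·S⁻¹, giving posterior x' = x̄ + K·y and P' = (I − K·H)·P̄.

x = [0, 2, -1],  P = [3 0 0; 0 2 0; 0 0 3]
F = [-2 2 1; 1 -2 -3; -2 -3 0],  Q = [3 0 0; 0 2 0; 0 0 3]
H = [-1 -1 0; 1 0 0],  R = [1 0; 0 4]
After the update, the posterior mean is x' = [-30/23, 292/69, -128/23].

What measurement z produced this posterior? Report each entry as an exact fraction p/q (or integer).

x̄ = F·x = [3, -1, -6]
P̄ = F·P·Fᵀ + Q = [26 -23 0; -23 40 6; 0 6 33]
S = H·P̄·Hᵀ + R = [21 -3; -3 30]
K = P̄·Hᵀ·S⁻¹ = [-4/207 179/207; -193/207 -178/207; -20/69 -2/69]
x' − x̄ = [-99/23, 361/69, 10/23] = K·y
y = (KᵀK)⁻¹·Kᵀ·(x' − x̄) = [-1, -5]
z = y + H·x̄ = [-1, -5] + [-2, 3] = [-3, -2]

z = [-3, -2]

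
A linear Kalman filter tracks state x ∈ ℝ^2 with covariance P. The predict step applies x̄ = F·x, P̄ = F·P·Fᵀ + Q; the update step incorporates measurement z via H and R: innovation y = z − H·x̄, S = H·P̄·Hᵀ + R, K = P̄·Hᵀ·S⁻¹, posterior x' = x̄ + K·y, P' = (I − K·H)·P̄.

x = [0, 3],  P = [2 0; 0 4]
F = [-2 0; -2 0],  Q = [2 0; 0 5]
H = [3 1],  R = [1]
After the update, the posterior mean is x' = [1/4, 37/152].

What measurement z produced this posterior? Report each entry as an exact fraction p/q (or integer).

x̄ = F·x = [0, 0]
P̄ = F·P·Fᵀ + Q = [10 8; 8 13]
S = H·P̄·Hᵀ + R = [152]
K = P̄·Hᵀ·S⁻¹ = [1/4; 37/152]
x' − x̄ = [1/4, 37/152] = K·y
y = (KᵀK)⁻¹·Kᵀ·(x' − x̄) = [1]
z = y + H·x̄ = [1] + [0] = [1]

z = [1]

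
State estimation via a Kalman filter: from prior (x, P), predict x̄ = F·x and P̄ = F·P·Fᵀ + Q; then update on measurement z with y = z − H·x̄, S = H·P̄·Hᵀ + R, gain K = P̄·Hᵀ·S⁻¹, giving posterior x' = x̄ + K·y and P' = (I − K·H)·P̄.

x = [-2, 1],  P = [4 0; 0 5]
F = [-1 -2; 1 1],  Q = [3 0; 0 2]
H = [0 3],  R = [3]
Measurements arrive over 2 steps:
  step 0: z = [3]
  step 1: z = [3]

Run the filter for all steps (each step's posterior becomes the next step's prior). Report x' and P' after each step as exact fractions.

step 0: x̄ = F·x = [0, -1]
step 0: P̄ = F·P·Fᵀ + Q = [27 -14; -14 11]
step 0: y = z − H·x̄ = [6]
step 0: S = H·P̄·Hᵀ + R = [102]
step 0: K = P̄·Hᵀ·S⁻¹ = [-7/17; 11/34]
step 0: x' = x̄ + K·y = [-42/17, 16/17]
step 0: P' = (I − K·H)·P̄ = [165/17 -7/17; -7/17 11/34]
step 1: x̄ = F·x = [10/17, -26/17]
step 1: P̄ = F·P·Fᵀ + Q = [210/17 -155/17; -155/17 381/34]
step 1: y = z − H·x̄ = [129/17]
step 1: S = H·P̄·Hᵀ + R = [3531/34]
step 1: K = P̄·Hᵀ·S⁻¹ = [-310/1177; 381/1177]
step 1: x' = x̄ + K·y = [-1660/1177, 1091/1177]
step 1: P' = (I − K·H)·P̄ = [6060/1177 -310/1177; -310/1177 381/1177]

step 0: x' = [-42/17, 16/17], P' = [165/17 -7/17; -7/17 11/34]
step 1: x' = [-1660/1177, 1091/1177], P' = [6060/1177 -310/1177; -310/1177 381/1177]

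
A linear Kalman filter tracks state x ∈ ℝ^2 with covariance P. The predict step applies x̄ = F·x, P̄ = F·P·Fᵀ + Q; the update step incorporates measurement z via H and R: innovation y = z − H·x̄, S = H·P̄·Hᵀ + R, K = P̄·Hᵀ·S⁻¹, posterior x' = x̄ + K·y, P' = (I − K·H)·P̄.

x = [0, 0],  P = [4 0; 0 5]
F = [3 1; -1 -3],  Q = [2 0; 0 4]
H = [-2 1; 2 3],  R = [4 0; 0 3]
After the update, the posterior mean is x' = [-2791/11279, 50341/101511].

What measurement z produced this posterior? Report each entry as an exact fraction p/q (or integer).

z = [1, 1]

x̄ = F·x = [0, 0]
P̄ = F·P·Fᵀ + Q = [43 -27; -27 53]
S = H·P̄·Hᵀ + R = [337 95; 95 328]
K = P̄·Hᵀ·S⁻¹ = [-4171/11279 1380/11279; 25121/101511 25220/101511]
x' − x̄ = [-2791/11279, 50341/101511] = K·y
y = (KᵀK)⁻¹·Kᵀ·(x' − x̄) = [1, 1]
z = y + H·x̄ = [1, 1] + [0, 0] = [1, 1]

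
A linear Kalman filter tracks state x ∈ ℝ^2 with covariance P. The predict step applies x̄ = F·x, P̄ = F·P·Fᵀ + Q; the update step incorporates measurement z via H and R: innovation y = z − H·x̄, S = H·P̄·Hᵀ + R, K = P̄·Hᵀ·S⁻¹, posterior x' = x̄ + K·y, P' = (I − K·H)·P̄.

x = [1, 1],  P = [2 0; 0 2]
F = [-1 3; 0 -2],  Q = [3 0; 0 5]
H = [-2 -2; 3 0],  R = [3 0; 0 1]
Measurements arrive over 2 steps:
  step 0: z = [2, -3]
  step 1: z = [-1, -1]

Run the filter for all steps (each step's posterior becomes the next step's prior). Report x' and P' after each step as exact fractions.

step 0: x̄ = F·x = [2, -2]
step 0: P̄ = F·P·Fᵀ + Q = [23 -12; -12 13]
step 0: y = z − H·x̄ = [2, -9]
step 0: S = H·P̄·Hᵀ + R = [51 -66; -66 208]
step 0: K = P̄·Hᵀ·S⁻¹ = [-11/3126 689/2084; -698/1563 -164/521]
step 0: x' = x̄ + K·y = [-6143/6252, -94/1563]
step 0: P' = (I − K·H)·P̄ = [689/6252 -164/1563; -164/1563 1211/1563]
step 1: x̄ = F·x = [5015/6252, 188/1563]
step 1: P̄ = F·P·Fᵀ + Q = [66977/6252 -7594/1563; -7594/1563 12659/1563]
step 1: y = z − H·x̄ = [2641/3126, -7099/2084]
step 1: S = H·P̄·Hᵀ + R = [61550/1563 -36601/1042; -36601/1042 203015/2084]
step 1: K = P̄·Hᵀ·S⁻¹ = [-73202/16270007 5341269/16270007; -7148234/16270007 -5011860/16270007]
step 1: x' = x̄ + K·y = [-5205626/16270007, 12990348/16270007]
step 1: P' = (I − K·H)·P̄ = [1780423/16270007 -1670620/16270007; -1670620/16270007 12392971/16270007]

step 0: x' = [-6143/6252, -94/1563], P' = [689/6252 -164/1563; -164/1563 1211/1563]
step 1: x' = [-5205626/16270007, 12990348/16270007], P' = [1780423/16270007 -1670620/16270007; -1670620/16270007 12392971/16270007]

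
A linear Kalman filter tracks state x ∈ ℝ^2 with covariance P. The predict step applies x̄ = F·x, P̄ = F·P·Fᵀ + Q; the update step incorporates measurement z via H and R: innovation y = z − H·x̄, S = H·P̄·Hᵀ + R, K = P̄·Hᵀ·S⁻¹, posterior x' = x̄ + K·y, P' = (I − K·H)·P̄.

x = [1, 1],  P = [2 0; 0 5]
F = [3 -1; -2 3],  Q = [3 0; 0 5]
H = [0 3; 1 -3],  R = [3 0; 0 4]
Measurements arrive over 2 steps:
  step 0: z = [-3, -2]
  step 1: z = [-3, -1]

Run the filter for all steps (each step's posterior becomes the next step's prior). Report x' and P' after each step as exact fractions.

step 0: x̄ = F·x = [2, 1]
step 0: P̄ = F·P·Fᵀ + Q = [26 -27; -27 58]
step 0: y = z − H·x̄ = [-6, -1]
step 0: S = H·P̄·Hᵀ + R = [525 -603; -603 714]
step 0: K = P̄·Hᵀ·S⁻¹ = [743/1249 2444/3747; 337/1249 -67/1249]
step 0: x' = x̄ + K·y = [-8324/3747, -706/1249]
step 0: P' = (I − K·H)·P̄ = [16463/3747 743/1249; 743/1249 337/1249]
step 1: x̄ = F·x = [-7618/1249, 10294/3747]
step 1: P̄ = F·P·Fᵀ + Q = [49015/1249 -25764/1249; -25764/1249 66938/3747]
step 1: y = z − H·x̄ = [-14041/1249, 16663/1249]
step 1: S = H·P̄·Hᵀ + R = [204561/1249 -278106/1249; -278106/1249 409409/1249]
step 1: K = P̄·Hᵀ·S⁻¹ = [929462/1709679 386275/569893; 1300270/5129037 -92702/1709679]
step 1: x' = x̄ + K·y = [-5416661/1709679, -4236778/5129037]
step 1: P' = (I − K·H)·P̄ = [2474562/569893 929462/1709679; 929462/1709679 1300270/5129037]

step 0: x' = [-8324/3747, -706/1249], P' = [16463/3747 743/1249; 743/1249 337/1249]
step 1: x' = [-5416661/1709679, -4236778/5129037], P' = [2474562/569893 929462/1709679; 929462/1709679 1300270/5129037]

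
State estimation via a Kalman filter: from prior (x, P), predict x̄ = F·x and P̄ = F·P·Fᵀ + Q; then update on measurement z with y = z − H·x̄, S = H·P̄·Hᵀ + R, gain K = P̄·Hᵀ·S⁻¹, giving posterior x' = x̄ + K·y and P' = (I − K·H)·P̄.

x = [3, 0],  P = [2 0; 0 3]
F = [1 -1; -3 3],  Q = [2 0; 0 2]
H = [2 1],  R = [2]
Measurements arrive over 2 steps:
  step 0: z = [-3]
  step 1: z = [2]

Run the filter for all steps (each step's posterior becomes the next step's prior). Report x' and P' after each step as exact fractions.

step 0: x̄ = F·x = [3, -9]
step 0: P̄ = F·P·Fᵀ + Q = [7 -15; -15 47]
step 0: y = z − H·x̄ = [0]
step 0: S = H·P̄·Hᵀ + R = [17]
step 0: K = P̄·Hᵀ·S⁻¹ = [-1/17; 1]
step 0: x' = x̄ + K·y = [3, -9]
step 0: P' = (I − K·H)·P̄ = [118/17 -14; -14 30]
step 1: x̄ = F·x = [12, -36]
step 1: P̄ = F·P·Fᵀ + Q = [1138/17 -3312/17; -3312/17 9970/17]
step 1: y = z − H·x̄ = [14]
step 1: S = H·P̄·Hᵀ + R = [1308/17]
step 1: K = P̄·Hᵀ·S⁻¹ = [-259/327; 1673/654]
step 1: x' = x̄ + K·y = [298/327, -61/327]
step 1: P' = (I − K·H)·P̄ = [6106/327 -12730/327; -12730/327 27133/327]

step 0: x' = [3, -9], P' = [118/17 -14; -14 30]
step 1: x' = [298/327, -61/327], P' = [6106/327 -12730/327; -12730/327 27133/327]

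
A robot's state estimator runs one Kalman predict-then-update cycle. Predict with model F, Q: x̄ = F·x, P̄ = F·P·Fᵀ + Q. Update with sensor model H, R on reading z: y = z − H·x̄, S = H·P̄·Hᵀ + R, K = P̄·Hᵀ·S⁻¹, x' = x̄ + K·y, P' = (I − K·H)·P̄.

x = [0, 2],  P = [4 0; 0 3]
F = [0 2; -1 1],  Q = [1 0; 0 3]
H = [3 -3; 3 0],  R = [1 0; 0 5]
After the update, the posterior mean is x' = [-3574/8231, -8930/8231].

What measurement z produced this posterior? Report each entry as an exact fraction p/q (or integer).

z = [2, -2]

x̄ = F·x = [4, 2]
P̄ = F·P·Fᵀ + Q = [13 6; 6 10]
S = H·P̄·Hᵀ + R = [100 63; 63 122]
K = P̄·Hᵀ·S⁻¹ = [105/8231 2577/8231; -2598/8231 2556/8231]
x' − x̄ = [-36498/8231, -25392/8231] = K·y
y = (KᵀK)⁻¹·Kᵀ·(x' − x̄) = [-4, -14]
z = y + H·x̄ = [-4, -14] + [6, 12] = [2, -2]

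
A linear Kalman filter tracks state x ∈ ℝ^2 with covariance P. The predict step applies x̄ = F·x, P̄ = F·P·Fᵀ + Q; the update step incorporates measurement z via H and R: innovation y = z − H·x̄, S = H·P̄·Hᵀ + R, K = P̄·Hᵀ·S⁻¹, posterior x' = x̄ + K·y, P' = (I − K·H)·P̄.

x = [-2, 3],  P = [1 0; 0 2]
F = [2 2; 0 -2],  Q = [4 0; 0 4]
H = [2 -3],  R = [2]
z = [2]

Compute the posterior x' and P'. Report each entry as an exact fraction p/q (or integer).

x' = [-58/27, -58/27]
P' = [592/135 376/135; 376/135 268/135]

x̄ = F·x = [2, -6]
P̄ = F·P·Fᵀ + Q = [16 -8; -8 12]
y = z − H·x̄ = [-20]
S = H·P̄·Hᵀ + R = [270]
K = P̄·Hᵀ·S⁻¹ = [28/135; -26/135]
x' = x̄ + K·y = [-58/27, -58/27]
P' = (I − K·H)·P̄ = [592/135 376/135; 376/135 268/135]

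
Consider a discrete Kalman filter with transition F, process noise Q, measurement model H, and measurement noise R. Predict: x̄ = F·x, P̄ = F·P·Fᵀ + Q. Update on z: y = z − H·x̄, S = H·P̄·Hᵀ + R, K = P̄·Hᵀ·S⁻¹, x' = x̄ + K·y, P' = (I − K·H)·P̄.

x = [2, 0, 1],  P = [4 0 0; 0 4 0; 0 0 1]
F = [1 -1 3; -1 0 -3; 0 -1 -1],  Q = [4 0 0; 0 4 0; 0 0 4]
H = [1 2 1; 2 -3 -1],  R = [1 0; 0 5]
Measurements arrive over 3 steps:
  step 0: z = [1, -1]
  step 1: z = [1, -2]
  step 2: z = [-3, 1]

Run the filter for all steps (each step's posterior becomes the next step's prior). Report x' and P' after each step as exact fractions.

step 0: x̄ = F·x = [5, -5, -1]
step 0: P̄ = F·P·Fᵀ + Q = [21 -13 1; -13 17 3; 1 3 9]
step 0: y = z − H·x̄ = [7, -27]
step 0: S = H·P̄·Hᵀ + R = [61 -96; -96 421]
step 0: K = P̄·Hᵀ·S⁻¹ = [5996/16465 4496/16465; 2424/16465 -2576/16465; 1040/3293 112/3293]
step 0: x' = x̄ + K·y = [581/3293, 839/3293, 963/3293]
step 0: P' = (I − K·H)·P̄ = [10069/16465 1731/16465 -1507/3293; 1731/16465 15649/16465 -6121/3293; -1507/3293 -6121/3293 14789/3293]
step 1: x̄ = F·x = [2631/3293, -3470/3293, -1802/3293]
step 1: P̄ = F·P·Fᵀ + Q = [892041/16465 -720448/16465 -139172/16465; -720448/16465 696224/16465 124216/16465; -139172/16465 124216/16465 94244/16465]
step 1: y = z − H·x̄ = [9404/3293, -24060/3293]
step 1: S = H·P̄·Hᵀ + R = [1124374/16465 -3968206/16465; -3968206/16465 19958109/16465]
step 1: K = P̄·Hᵀ·S⁻¹ = [150428693/406542362 56555813/203271181; 42271428/203271181 -28808704/203271181; 33534924/203271181 -922508/203271181]
step 1: x' = x̄ + K·y = [-36019031/203271181, 117007874/203271181, -8726602/203271181]
step 1: P' = (I − K·H)·P̄ = [251195637/406542362 18800044/203271181 -87983560/203271181; 18800044/203271181 158172224/203271181 -292873064/203271181; -87983560/203271181 -292873064/203271181 707264612/203271181]
step 2: x̄ = F·x = [-179206711/203271181, 62198837/203271181, -108281272/203271181]
step 2: P̄ = F·P·Fᵀ + Q = [17307946421/406542362 -13645794229/406542362 -1308691968/203271181; -13645794229/406542362 13552325381/406542362 1173991128/203271181; -1308691968/203271181 1173991128/203271181 1092775432/203271181]
step 2: y = z − H·x̄ = [-446723234/203271181, 639999842/203271181]
step 2: S = H·P̄·Hᵀ + R = [23683325407/406542362 -76886699753/406542362; -76886699753/406542362 383727936815/406542362]
step 2: K = P̄·Hᵀ·S⁻¹ = [2890026809575/7813180847408 2170720562753/7813180847408; 1625061016897/7813180847408 -1105715832361/7813180847408; 161163008403/976647605926 -4521949723/976647605926]
step 2: x' = x̄ + K·y = [-1601254714563/1953295211852, -1165487040861/1953295211852, -444337341870/488323802963]
step 2: P' = (I − K·H)·P̄ = [4823016377329/7813180847408 725419508647/7813180847408 -422978573131/976647605926; 725419508647/7813180847408 6079776670849/7813180847408 -1407488979181/976647605926; -422978573131/976647605926 -1407488979181/976647605926 1699559769948/488323802963]

step 0: x' = [581/3293, 839/3293, 963/3293], P' = [10069/16465 1731/16465 -1507/3293; 1731/16465 15649/16465 -6121/3293; -1507/3293 -6121/3293 14789/3293]
step 1: x' = [-36019031/203271181, 117007874/203271181, -8726602/203271181], P' = [251195637/406542362 18800044/203271181 -87983560/203271181; 18800044/203271181 158172224/203271181 -292873064/203271181; -87983560/203271181 -292873064/203271181 707264612/203271181]
step 2: x' = [-1601254714563/1953295211852, -1165487040861/1953295211852, -444337341870/488323802963], P' = [4823016377329/7813180847408 725419508647/7813180847408 -422978573131/976647605926; 725419508647/7813180847408 6079776670849/7813180847408 -1407488979181/976647605926; -422978573131/976647605926 -1407488979181/976647605926 1699559769948/488323802963]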